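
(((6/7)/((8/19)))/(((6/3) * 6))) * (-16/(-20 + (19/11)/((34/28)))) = 3553/24318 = 0.15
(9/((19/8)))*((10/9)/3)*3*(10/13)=800/247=3.24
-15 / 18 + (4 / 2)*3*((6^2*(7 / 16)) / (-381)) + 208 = 78836 / 381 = 206.92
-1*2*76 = -152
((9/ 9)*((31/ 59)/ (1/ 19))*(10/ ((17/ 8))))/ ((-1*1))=-47120/ 1003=-46.98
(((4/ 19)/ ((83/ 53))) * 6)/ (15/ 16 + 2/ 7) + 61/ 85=25288429/ 18364165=1.38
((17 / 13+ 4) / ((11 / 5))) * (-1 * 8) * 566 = -1562160 / 143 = -10924.20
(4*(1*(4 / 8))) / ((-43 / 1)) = -2 / 43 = -0.05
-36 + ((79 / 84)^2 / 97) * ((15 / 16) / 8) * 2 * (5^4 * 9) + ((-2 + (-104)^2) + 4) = 52535279679 / 4867072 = 10794.02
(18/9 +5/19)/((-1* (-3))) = 43/57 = 0.75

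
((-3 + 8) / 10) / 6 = 1 / 12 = 0.08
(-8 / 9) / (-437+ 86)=8 / 3159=0.00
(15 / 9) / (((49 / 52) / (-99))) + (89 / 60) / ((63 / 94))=-2287319 / 13230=-172.89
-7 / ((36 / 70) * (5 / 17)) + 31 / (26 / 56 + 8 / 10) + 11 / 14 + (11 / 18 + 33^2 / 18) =49732 / 1239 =40.14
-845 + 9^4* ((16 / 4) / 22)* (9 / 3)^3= 344999 / 11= 31363.55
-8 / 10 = -4 / 5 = -0.80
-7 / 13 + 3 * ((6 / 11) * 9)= 2029 / 143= 14.19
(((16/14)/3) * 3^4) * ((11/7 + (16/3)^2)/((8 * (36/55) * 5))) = 20801/588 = 35.38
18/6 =3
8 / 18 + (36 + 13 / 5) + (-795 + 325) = -430.96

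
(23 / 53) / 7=23 / 371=0.06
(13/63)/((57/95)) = 65/189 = 0.34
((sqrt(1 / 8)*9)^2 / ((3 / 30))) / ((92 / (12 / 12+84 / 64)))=14985 / 5888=2.55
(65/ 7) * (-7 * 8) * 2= -1040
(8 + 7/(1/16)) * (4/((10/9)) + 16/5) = 816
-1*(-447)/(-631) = -447/631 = -0.71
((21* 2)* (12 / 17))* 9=4536 / 17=266.82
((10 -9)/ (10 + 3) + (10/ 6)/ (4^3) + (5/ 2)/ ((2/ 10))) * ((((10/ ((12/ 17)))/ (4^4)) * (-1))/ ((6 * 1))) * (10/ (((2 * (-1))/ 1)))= 13369225/ 23003136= 0.58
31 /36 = 0.86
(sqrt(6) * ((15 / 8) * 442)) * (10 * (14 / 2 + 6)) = 215475 * sqrt(6) / 2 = 263901.90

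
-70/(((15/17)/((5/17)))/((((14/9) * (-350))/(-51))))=-249.09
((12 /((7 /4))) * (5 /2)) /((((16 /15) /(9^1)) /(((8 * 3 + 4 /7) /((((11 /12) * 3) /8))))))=5572800 /539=10339.15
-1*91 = -91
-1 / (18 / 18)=-1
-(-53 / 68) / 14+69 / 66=11531 / 10472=1.10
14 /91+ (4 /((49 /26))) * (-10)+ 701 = 433115 /637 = 679.93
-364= -364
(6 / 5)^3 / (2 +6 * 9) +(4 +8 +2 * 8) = 24527 / 875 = 28.03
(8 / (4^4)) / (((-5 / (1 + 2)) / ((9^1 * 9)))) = -243 / 160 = -1.52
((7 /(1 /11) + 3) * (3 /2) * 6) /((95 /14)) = 2016 /19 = 106.11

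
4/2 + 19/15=49/15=3.27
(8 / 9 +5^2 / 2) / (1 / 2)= 241 / 9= 26.78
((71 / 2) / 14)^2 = 5041 / 784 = 6.43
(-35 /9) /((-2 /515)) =18025 /18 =1001.39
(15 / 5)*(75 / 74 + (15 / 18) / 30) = 1387 / 444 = 3.12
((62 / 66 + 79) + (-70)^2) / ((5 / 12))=11951.85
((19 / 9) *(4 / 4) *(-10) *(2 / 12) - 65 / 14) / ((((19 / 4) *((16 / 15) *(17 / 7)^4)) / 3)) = -5290775 / 38085576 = -0.14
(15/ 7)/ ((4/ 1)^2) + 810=810.13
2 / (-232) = -1 / 116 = -0.01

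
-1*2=-2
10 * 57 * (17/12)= 1615/2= 807.50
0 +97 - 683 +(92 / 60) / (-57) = -501053 / 855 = -586.03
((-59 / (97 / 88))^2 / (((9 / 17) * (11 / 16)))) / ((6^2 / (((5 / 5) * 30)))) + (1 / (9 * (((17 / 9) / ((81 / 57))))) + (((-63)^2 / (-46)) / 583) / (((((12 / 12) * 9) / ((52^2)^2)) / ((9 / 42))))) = -21130610368525895 / 1100287415601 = -19204.63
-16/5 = -3.20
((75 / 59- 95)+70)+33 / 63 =-28751 / 1239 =-23.21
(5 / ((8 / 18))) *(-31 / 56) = -1395 / 224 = -6.23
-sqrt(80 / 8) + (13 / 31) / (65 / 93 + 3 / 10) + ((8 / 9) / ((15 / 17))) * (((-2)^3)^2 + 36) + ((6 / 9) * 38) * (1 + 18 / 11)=46339154 / 275913 - sqrt(10)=164.79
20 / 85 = 4 / 17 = 0.24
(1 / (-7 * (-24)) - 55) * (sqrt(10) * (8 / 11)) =-9239 * sqrt(10) / 231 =-126.48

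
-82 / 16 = -41 / 8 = -5.12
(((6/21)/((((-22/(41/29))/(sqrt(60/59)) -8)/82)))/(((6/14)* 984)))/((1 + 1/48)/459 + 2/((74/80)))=9135495360/7745842717847 -592321752* sqrt(885)/7745842717847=-0.00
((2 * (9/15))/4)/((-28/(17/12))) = -17/1120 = -0.02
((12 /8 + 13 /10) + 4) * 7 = 238 /5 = 47.60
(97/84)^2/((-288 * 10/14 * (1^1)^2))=-9409/1451520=-0.01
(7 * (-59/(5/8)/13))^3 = -36067838464/274625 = -131334.87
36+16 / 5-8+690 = 3606 / 5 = 721.20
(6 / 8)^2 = 9 / 16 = 0.56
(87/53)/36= 29/636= 0.05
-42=-42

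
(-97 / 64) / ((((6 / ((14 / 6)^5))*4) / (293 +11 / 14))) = -106433929 / 82944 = -1283.20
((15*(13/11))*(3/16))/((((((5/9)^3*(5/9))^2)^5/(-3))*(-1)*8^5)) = 51880899124435419083945206782440537457951/10490417480468750000000000000000000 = 4945551.43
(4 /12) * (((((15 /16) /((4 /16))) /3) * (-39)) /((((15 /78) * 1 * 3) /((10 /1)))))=-845 /3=-281.67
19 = 19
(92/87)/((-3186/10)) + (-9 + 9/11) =-12478250/1524501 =-8.19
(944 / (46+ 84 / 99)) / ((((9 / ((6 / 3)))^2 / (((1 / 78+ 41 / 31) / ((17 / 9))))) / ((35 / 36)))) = 293386940 / 428961663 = 0.68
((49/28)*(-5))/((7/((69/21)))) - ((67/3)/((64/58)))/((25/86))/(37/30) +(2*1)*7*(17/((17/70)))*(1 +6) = 70442207/10360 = 6799.44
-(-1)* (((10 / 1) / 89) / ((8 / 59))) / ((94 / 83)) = 24485 / 33464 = 0.73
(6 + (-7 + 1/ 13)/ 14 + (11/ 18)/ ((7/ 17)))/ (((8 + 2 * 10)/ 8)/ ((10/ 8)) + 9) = 0.59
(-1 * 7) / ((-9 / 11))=77 / 9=8.56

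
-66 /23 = -2.87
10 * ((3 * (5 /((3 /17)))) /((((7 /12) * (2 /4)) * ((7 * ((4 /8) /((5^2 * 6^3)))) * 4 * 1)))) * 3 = 165240000 /49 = 3372244.90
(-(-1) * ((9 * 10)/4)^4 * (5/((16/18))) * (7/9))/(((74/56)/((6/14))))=430565625/1184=363653.40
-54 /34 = -27 /17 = -1.59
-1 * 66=-66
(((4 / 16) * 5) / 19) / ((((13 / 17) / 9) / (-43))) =-32895 / 988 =-33.29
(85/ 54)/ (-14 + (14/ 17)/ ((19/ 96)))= -27455/ 171612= -0.16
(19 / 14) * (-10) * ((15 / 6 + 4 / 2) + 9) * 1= -2565 / 14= -183.21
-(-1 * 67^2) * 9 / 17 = 40401 / 17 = 2376.53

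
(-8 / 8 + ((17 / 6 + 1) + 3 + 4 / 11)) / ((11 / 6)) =409 / 121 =3.38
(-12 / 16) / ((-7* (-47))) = -3 / 1316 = -0.00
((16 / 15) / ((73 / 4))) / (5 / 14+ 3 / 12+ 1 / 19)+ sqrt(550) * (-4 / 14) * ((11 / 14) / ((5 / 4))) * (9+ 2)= 34048 / 384345-484 * sqrt(22) / 49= -46.24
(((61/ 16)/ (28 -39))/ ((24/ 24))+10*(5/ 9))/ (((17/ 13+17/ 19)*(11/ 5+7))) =10189985/ 39638016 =0.26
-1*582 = -582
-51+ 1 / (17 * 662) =-573953 / 11254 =-51.00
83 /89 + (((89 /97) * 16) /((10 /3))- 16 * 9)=-5985401 /43165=-138.66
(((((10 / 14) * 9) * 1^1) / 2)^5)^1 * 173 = 59356.53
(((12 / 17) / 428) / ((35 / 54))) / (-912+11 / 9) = -1458 / 521862005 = -0.00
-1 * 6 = -6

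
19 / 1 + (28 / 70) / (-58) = 2754 / 145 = 18.99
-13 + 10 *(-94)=-953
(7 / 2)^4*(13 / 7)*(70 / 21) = 22295 / 24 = 928.96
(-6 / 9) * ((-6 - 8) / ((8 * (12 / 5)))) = 35 / 72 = 0.49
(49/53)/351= 49/18603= 0.00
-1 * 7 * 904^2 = -5720512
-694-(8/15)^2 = -156214/225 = -694.28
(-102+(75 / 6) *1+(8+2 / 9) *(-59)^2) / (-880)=-513577 / 15840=-32.42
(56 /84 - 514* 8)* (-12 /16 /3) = 6167 /6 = 1027.83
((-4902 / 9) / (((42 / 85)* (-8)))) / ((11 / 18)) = 69445 / 308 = 225.47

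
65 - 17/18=1153/18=64.06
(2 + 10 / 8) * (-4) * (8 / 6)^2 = -208 / 9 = -23.11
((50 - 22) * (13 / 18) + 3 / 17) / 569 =3121 / 87057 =0.04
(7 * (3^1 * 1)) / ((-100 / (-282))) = 2961 / 50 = 59.22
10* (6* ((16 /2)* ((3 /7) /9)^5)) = 160 /1361367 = 0.00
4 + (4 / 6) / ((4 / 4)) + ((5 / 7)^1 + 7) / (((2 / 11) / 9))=8117 / 21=386.52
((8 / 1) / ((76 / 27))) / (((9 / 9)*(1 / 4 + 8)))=72 / 209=0.34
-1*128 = -128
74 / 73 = 1.01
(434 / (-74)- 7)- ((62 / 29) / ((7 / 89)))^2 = -1146203472 / 1524733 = -751.74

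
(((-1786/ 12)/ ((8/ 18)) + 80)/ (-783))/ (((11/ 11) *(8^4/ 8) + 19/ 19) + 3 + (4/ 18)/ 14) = 14273/ 22626264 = 0.00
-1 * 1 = -1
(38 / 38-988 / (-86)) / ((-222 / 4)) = -358 / 1591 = -0.23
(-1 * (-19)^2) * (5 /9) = -1805 /9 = -200.56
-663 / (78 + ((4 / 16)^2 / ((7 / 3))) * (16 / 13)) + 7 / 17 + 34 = 1042808 / 40239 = 25.92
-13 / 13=-1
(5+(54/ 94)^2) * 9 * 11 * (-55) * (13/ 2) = -416711295/ 2209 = -188642.51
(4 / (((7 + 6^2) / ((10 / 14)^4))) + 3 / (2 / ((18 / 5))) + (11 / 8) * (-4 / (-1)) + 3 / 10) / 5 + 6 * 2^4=253577308 / 2581075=98.24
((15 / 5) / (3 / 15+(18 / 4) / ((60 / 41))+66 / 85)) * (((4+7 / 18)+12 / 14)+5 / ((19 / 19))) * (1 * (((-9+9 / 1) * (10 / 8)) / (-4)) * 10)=0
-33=-33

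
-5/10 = -1/2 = -0.50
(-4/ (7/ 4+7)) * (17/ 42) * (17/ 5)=-2312/ 3675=-0.63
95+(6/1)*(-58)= -253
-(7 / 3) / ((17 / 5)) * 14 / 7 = -70 / 51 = -1.37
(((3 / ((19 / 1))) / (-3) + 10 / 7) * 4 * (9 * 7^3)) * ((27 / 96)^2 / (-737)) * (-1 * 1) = 6536943 / 3584768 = 1.82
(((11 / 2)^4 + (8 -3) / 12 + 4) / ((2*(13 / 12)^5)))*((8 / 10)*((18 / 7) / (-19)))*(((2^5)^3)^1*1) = -593183637504 / 542659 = -1093105.68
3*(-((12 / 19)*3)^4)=-38.66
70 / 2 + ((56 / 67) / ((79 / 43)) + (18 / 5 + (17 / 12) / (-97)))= 1202647691 / 30805260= 39.04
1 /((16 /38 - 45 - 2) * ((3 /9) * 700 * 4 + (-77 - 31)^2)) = -19 /11148640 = -0.00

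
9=9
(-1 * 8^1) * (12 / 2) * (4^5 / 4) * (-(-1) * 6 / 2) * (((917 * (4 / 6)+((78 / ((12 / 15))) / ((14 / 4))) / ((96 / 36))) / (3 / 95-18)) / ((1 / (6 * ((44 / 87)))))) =447117946880 / 115507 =3870916.45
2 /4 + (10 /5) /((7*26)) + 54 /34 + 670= 2079475 /3094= 672.10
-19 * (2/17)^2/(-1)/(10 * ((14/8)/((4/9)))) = 608/91035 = 0.01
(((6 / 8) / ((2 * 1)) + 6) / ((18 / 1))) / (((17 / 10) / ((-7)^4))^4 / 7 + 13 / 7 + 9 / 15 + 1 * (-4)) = -2471699211114074375 / 10767469504550473437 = -0.23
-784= -784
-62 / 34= -31 / 17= -1.82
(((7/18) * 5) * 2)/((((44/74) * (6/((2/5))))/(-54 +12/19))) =-43771/1881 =-23.27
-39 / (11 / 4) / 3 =-52 / 11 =-4.73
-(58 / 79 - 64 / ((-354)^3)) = -321624146 / 438073407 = -0.73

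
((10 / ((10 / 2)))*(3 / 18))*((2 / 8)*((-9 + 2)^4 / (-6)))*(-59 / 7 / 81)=20237 / 5832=3.47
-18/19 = -0.95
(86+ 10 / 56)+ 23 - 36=2049 / 28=73.18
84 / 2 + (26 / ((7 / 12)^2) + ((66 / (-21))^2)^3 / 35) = 600950974 / 4117715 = 145.94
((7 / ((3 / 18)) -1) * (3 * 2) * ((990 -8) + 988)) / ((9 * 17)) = 161540 / 51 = 3167.45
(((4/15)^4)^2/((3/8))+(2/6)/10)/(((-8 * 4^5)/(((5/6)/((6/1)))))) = -513626701/906992640000000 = -0.00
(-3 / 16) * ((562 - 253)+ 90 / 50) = -2331 / 40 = -58.28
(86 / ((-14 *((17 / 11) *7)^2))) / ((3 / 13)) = -0.23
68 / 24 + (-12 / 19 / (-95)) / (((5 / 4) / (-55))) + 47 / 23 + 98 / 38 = 1784291 / 249090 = 7.16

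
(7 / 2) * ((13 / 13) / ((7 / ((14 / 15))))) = 7 / 15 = 0.47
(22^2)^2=234256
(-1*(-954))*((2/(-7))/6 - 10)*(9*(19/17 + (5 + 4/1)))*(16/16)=-103867704/119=-872837.85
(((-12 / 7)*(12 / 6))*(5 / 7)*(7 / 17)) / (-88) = 15 / 1309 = 0.01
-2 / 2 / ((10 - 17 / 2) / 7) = -14 / 3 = -4.67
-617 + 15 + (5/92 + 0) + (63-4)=-542.95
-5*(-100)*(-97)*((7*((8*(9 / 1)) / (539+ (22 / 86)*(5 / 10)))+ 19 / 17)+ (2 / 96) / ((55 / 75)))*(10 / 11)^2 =-530323310625 / 6358187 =-83407.94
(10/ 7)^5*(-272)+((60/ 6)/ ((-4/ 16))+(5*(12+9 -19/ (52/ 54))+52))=-699183061/ 436982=-1600.03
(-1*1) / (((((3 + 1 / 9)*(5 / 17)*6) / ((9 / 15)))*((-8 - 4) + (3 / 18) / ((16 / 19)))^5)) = 155940028416 / 326728935645156275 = 0.00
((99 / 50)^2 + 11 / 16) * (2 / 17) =46079 / 85000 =0.54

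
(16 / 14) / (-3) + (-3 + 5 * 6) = 559 / 21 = 26.62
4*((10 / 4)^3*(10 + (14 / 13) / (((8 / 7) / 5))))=95625 / 104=919.47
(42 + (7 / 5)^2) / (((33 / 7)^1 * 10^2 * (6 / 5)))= 7693 / 99000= 0.08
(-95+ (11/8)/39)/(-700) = 29629/218400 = 0.14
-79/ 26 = -3.04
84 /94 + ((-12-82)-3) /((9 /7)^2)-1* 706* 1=-2907731 /3807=-763.79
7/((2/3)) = 21/2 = 10.50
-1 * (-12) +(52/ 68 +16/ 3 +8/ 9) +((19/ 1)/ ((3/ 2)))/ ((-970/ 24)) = 18.67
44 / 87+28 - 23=479 / 87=5.51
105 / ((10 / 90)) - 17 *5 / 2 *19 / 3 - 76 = 3599 / 6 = 599.83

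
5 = 5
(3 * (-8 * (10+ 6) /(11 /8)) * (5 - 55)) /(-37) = -153600 /407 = -377.40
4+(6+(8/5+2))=68/5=13.60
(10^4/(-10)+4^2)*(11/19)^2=-329.82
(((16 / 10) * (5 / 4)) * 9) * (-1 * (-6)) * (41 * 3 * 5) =66420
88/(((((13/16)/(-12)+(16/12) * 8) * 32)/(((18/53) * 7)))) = 0.62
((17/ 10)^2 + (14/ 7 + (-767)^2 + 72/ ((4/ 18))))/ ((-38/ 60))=-176585367/ 190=-929396.67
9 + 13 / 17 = 166 / 17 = 9.76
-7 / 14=-1 / 2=-0.50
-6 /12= -1 /2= -0.50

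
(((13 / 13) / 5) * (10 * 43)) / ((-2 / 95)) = -4085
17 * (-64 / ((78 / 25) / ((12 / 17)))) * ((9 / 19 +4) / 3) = -272000 / 741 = -367.07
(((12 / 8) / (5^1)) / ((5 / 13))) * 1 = 39 / 50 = 0.78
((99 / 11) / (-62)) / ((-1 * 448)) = 9 / 27776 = 0.00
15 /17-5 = -70 /17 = -4.12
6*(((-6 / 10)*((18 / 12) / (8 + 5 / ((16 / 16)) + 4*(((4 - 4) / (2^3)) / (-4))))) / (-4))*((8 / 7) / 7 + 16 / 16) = 1539 / 12740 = 0.12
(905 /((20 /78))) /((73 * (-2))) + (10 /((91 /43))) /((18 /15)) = -1613207 /79716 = -20.24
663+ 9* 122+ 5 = 1766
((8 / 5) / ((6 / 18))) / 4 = 6 / 5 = 1.20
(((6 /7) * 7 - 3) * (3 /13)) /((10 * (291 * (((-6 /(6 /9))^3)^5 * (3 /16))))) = -8 /1298143587856761945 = -0.00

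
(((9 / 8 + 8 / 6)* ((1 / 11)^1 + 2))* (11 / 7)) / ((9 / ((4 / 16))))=1357 / 6048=0.22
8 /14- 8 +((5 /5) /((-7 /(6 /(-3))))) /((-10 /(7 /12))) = -3127 /420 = -7.45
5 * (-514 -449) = -4815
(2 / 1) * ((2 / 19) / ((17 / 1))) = 4 / 323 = 0.01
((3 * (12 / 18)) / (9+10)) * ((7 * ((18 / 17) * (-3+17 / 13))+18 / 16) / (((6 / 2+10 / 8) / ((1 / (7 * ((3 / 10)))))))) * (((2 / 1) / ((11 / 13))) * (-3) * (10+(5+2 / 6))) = 6190680 / 422807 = 14.64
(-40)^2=1600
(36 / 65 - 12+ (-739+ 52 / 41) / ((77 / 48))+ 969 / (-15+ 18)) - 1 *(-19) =-3791334 / 29315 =-129.33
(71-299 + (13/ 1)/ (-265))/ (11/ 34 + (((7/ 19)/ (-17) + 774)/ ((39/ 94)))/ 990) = -150732351198/ 1459316575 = -103.29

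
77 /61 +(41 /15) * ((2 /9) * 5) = 7081 /1647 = 4.30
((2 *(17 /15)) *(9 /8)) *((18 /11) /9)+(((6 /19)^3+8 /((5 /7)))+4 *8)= 32967537 /754490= 43.70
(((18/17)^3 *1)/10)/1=2916/24565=0.12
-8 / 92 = -2 / 23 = -0.09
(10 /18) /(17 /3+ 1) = 1 /12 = 0.08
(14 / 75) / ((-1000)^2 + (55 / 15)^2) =42 / 225003025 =0.00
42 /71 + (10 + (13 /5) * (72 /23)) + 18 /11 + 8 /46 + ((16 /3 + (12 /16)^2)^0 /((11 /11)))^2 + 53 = 6694896 /89815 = 74.54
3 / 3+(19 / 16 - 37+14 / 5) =-2561 / 80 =-32.01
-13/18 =-0.72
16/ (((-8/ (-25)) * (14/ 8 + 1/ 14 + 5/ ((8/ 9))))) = 2800/ 417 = 6.71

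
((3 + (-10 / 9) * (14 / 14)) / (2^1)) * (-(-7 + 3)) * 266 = 9044 / 9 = 1004.89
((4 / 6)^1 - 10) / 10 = -14 / 15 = -0.93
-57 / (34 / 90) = -2565 / 17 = -150.88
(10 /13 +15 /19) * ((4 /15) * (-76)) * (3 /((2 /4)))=-2464 /13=-189.54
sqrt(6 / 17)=sqrt(102) / 17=0.59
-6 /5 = -1.20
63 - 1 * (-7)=70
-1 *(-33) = 33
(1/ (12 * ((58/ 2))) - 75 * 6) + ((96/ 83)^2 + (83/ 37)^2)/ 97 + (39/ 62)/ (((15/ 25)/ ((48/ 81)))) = -39908102885775277/ 88820827378884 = -449.31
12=12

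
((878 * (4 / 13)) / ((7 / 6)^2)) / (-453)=-42144 / 96187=-0.44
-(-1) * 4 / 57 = 4 / 57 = 0.07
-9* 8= -72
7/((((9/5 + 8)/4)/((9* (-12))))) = -2160/7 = -308.57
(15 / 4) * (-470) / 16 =-3525 / 32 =-110.16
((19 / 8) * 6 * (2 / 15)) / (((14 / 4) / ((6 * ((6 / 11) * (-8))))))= -5472 / 385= -14.21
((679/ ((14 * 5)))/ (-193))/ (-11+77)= -97/ 127380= -0.00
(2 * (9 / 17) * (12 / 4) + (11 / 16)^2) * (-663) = -619359 / 256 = -2419.37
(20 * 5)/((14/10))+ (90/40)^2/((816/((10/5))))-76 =-69443/15232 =-4.56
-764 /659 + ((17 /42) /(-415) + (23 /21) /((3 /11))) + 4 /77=1102093571 /379050210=2.91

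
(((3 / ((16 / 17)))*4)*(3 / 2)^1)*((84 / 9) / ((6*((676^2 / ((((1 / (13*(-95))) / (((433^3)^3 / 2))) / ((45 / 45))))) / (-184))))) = 0.00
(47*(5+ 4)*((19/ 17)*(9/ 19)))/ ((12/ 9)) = 11421/ 68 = 167.96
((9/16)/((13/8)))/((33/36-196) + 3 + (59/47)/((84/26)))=-17766/9838543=-0.00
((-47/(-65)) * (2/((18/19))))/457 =893/267345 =0.00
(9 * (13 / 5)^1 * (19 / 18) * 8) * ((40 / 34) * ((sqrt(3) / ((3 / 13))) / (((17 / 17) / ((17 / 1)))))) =51376 * sqrt(3) / 3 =29661.95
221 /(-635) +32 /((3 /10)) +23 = 246352 /1905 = 129.32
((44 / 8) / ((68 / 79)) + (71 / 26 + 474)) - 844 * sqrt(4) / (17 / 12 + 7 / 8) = -24646581 / 97240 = -253.46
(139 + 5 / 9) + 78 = 1958 / 9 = 217.56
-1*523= -523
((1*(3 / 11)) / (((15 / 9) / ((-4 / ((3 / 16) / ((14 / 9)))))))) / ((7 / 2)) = -256 / 165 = -1.55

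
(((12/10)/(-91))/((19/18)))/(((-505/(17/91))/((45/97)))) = 16524/7707250915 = 0.00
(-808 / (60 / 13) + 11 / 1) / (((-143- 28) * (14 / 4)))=4922 / 17955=0.27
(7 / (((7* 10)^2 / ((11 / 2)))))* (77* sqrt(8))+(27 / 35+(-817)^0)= 121* sqrt(2) / 100+62 / 35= 3.48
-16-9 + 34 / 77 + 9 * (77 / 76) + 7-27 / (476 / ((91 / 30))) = -8567641 / 994840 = -8.61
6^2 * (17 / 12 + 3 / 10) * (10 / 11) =618 / 11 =56.18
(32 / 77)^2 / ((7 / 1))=1024 / 41503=0.02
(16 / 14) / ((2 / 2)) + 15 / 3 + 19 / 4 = 305 / 28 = 10.89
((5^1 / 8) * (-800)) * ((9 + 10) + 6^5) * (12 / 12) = -3897500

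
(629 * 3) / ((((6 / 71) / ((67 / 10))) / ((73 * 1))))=218427169 / 20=10921358.45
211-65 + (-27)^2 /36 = 665 /4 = 166.25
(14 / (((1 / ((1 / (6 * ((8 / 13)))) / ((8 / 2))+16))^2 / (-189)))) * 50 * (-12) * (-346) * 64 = -18152441173125 / 2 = -9076220586562.50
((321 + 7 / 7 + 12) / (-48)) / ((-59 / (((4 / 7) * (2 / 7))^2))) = 1336 / 424977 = 0.00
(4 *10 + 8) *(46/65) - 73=-2537/65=-39.03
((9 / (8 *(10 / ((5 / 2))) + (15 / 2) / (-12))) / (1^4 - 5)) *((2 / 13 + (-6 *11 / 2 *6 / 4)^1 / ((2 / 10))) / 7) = 57879 / 22841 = 2.53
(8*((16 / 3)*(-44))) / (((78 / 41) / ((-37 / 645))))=4271872 / 75465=56.61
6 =6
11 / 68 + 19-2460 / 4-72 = -45413 / 68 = -667.84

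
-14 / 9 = -1.56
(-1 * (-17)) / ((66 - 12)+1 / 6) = 102 / 325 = 0.31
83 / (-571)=-83 / 571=-0.15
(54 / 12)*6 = 27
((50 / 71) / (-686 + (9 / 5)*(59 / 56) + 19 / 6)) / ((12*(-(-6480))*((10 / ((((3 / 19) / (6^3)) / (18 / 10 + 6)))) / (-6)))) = 175 / 234001675451232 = 0.00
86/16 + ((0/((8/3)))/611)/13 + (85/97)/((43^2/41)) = 7740059/1434824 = 5.39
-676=-676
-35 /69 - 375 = -25910 /69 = -375.51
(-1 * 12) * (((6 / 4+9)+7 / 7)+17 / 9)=-482 / 3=-160.67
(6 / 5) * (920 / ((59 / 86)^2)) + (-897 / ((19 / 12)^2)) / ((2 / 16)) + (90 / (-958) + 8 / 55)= -17107766246963 / 33106207145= -516.75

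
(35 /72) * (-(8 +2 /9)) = -1295 /324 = -4.00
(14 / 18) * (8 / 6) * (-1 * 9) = -28 / 3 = -9.33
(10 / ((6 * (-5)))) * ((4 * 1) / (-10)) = 0.13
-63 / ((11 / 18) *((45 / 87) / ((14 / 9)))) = -17052 / 55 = -310.04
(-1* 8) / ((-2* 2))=2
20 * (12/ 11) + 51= 801/ 11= 72.82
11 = 11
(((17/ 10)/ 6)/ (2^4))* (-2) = -17/ 480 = -0.04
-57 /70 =-0.81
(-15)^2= 225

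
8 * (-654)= -5232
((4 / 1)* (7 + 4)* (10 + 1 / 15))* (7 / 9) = 46508 / 135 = 344.50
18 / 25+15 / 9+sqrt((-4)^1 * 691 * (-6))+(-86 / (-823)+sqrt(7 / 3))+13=sqrt(21) / 3+956192 / 61725+2 * sqrt(4146)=145.80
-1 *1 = -1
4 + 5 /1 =9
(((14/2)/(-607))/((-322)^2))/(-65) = 1/584407460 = 0.00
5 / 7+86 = 607 / 7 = 86.71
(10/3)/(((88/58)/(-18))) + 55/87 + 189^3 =6460927193/957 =6751230.09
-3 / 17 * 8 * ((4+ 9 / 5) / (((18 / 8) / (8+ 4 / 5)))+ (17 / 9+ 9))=-20144 / 425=-47.40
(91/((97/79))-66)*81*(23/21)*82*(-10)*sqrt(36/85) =-480907368*sqrt(85)/11543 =-384106.98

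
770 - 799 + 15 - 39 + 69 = 16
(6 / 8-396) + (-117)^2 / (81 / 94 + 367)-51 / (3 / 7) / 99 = -4919170769 / 13693284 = -359.24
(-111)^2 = 12321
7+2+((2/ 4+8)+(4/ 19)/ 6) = 17.54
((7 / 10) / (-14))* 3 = -3 / 20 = -0.15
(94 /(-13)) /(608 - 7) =-94 /7813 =-0.01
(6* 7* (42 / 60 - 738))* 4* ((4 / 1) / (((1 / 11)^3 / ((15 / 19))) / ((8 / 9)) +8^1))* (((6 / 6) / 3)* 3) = -26378588544 / 425977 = -61924.91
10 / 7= 1.43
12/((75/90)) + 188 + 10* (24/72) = 3086/15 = 205.73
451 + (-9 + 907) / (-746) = 167774 / 373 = 449.80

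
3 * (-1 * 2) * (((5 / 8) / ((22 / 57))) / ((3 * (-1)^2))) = -285 / 88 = -3.24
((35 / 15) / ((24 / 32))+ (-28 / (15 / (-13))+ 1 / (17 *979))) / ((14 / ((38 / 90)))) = 389580199 / 471829050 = 0.83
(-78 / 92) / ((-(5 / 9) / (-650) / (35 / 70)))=-22815 / 46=-495.98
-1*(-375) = 375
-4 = -4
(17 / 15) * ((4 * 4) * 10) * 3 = 544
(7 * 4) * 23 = 644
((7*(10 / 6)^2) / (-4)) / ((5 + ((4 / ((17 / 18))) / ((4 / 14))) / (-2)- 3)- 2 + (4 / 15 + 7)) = 14875 / 444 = 33.50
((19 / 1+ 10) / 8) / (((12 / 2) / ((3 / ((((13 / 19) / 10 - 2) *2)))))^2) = 261725 / 4310048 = 0.06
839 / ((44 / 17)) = 14263 / 44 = 324.16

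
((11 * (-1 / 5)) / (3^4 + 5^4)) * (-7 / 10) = 77 / 35300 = 0.00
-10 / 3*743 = -7430 / 3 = -2476.67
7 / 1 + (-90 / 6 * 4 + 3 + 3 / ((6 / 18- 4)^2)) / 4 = -1741 / 242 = -7.19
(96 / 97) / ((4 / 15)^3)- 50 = 425 / 194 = 2.19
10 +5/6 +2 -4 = 53/6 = 8.83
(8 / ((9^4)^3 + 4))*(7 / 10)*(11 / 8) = 77 / 2824295364850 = 0.00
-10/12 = -5/6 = -0.83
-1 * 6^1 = -6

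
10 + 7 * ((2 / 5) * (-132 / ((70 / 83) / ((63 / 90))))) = -37096 / 125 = -296.77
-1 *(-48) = 48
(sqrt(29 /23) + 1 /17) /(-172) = -sqrt(667) /3956-1 /2924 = -0.01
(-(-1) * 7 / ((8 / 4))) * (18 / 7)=9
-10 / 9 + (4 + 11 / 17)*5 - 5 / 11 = 36470 / 1683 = 21.67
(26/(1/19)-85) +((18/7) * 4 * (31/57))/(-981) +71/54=321205565/782838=410.31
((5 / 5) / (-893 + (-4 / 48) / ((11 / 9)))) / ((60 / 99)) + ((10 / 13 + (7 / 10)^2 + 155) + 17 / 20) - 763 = -3095111549 / 5108350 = -605.89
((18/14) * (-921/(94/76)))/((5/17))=-5354694/1645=-3255.13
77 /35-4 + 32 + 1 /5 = 30.40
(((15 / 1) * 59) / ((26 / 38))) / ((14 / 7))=16815 / 26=646.73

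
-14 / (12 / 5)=-5.83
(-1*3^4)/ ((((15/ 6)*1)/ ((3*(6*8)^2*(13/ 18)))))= -161740.80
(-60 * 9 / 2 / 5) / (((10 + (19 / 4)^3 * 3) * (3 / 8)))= -9216 / 21217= -0.43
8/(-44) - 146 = -1608/11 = -146.18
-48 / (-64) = 0.75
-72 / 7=-10.29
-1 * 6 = -6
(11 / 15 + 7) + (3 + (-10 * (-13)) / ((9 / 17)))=11533 / 45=256.29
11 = 11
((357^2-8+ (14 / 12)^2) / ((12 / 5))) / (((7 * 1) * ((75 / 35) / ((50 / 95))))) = 22939625 / 12312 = 1863.19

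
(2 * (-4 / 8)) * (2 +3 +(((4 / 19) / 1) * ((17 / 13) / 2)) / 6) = -3722 / 741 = -5.02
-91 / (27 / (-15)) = 455 / 9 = 50.56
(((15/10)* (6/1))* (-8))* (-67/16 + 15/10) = 387/2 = 193.50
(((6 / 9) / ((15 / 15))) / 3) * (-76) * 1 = -152 / 9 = -16.89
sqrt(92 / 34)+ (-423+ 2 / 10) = -2114 / 5+ sqrt(782) / 17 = -421.16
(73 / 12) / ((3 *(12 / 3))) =0.51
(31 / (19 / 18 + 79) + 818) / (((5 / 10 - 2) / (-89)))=209914688 / 4323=48557.64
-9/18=-1/2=-0.50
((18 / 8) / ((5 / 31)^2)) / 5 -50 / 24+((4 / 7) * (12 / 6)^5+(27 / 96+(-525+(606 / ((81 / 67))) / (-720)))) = -3346986683 / 6804000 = -491.91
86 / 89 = 0.97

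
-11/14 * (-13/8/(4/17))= 2431/448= 5.43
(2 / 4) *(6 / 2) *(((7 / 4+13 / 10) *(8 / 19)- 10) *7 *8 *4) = -278208 / 95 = -2928.51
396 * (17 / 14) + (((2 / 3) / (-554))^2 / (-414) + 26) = 1014345717185 / 2001245778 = 506.86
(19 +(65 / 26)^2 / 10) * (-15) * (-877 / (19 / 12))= 6196005 / 38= 163052.76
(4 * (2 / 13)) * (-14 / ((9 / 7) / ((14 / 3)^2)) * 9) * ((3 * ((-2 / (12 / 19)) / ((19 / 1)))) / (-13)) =-76832 / 1521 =-50.51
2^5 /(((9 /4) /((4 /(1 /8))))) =4096 /9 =455.11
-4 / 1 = -4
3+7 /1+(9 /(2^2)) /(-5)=191 /20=9.55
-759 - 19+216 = -562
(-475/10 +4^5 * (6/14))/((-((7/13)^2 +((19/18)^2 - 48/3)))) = 150004062/5594477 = 26.81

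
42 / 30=7 / 5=1.40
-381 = -381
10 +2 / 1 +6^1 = 18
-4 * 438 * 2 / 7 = -3504 / 7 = -500.57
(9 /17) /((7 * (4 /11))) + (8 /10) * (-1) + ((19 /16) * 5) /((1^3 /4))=13779 /595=23.16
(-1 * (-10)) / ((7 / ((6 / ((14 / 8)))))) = 240 / 49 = 4.90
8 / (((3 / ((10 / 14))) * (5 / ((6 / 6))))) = 0.38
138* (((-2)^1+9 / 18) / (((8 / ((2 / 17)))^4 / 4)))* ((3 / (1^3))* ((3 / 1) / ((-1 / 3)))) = 0.00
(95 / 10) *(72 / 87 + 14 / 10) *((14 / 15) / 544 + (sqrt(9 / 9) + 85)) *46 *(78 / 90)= 37874391893 / 522000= 72556.31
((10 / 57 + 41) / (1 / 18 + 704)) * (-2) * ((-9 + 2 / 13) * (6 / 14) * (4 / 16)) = 105615 / 952679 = 0.11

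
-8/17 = -0.47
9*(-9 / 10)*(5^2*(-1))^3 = 253125 / 2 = 126562.50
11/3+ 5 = 26/3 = 8.67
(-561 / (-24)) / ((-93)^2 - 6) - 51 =-3526157 / 69144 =-51.00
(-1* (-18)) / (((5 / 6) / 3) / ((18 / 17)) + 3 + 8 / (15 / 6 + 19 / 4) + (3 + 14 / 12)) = 169128 / 80171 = 2.11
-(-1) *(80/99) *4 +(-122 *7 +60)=-790.77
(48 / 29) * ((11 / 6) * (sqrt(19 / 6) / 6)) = 22 * sqrt(114) / 261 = 0.90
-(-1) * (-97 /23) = -97 /23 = -4.22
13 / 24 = 0.54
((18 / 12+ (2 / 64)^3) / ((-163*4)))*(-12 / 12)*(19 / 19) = 49153 / 21364736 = 0.00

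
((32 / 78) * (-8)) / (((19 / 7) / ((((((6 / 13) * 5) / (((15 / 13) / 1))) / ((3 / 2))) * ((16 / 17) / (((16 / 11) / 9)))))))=-39424 / 4199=-9.39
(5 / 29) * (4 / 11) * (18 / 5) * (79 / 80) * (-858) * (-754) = 720954 / 5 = 144190.80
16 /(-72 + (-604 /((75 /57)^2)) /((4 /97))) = -10000 /5332567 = -0.00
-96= -96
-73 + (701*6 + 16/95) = 392651/95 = 4133.17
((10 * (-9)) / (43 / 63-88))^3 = 182284263000 / 166465766501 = 1.10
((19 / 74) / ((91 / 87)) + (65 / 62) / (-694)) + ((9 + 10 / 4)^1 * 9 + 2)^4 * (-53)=-3804871339166514339 / 579501104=-6565770648.07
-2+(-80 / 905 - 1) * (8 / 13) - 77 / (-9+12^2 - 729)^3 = -119691834137 / 44832047832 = -2.67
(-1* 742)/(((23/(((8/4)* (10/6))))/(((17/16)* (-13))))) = 409955/276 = 1485.34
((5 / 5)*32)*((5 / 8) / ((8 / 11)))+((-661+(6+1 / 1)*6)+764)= 345 / 2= 172.50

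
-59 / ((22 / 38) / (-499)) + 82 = 560281 / 11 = 50934.64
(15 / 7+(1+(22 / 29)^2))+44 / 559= 12495538 / 3290833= 3.80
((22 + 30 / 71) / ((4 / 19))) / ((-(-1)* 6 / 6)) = 7562 / 71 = 106.51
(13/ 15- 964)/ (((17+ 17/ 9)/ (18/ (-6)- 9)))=260046/ 425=611.87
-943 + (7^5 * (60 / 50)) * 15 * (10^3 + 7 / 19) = 5750093765 / 19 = 302636513.95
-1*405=-405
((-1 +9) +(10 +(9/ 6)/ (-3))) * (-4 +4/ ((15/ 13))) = -28/ 3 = -9.33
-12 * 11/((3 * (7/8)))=-50.29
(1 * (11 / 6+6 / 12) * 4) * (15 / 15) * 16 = 448 / 3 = 149.33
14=14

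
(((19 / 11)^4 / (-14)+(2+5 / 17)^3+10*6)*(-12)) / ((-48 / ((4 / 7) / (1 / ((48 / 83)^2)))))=82875826198656 / 24281178942713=3.41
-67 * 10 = -670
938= 938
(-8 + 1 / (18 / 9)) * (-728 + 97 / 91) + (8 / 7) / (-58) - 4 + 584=31836821 / 5278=6031.99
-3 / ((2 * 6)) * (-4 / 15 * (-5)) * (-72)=24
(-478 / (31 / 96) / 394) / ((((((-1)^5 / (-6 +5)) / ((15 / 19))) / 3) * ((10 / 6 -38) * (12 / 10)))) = 2581200 / 12647597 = 0.20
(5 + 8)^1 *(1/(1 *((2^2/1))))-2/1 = 5/4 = 1.25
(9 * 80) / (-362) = -360 / 181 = -1.99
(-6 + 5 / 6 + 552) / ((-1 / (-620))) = 1017110 / 3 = 339036.67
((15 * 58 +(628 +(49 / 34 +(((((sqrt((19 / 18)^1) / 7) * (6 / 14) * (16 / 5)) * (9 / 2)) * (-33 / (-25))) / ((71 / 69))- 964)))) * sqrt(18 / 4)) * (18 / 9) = 491832 * sqrt(19) / 434875 +54615 * sqrt(2) / 34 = 2276.61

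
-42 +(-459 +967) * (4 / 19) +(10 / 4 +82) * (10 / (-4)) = -11119 / 76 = -146.30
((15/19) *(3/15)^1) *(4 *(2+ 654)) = 414.32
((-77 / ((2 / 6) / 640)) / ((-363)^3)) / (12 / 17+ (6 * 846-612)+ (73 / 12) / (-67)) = 20410880 / 29483135817927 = 0.00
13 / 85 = 0.15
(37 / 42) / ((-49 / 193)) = -7141 / 2058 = -3.47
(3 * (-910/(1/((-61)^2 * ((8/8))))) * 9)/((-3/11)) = 335224890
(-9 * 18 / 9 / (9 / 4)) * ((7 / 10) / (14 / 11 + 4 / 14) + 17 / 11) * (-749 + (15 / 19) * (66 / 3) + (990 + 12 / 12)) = -5897696 / 1425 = -4138.73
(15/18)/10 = 1/12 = 0.08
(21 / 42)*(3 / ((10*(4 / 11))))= 33 / 80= 0.41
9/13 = 0.69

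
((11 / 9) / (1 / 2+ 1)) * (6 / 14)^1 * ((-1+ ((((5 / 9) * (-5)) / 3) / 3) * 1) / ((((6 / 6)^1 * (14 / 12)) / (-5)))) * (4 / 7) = 1.12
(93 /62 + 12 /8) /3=1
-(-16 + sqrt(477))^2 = -733 + 96 * sqrt(53) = -34.11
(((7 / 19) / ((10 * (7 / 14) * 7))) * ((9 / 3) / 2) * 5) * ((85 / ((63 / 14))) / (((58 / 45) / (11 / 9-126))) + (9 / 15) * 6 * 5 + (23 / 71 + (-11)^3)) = -3063775 / 12354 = -248.00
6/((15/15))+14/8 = 31/4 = 7.75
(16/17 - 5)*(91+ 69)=-11040/17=-649.41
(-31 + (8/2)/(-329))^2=104101209/108241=961.75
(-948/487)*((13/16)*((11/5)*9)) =-305019/9740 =-31.32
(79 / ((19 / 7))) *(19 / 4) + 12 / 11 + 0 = 6131 / 44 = 139.34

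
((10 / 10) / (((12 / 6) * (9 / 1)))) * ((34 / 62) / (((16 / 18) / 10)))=85 / 248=0.34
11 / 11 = 1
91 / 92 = 0.99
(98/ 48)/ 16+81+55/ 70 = 81.91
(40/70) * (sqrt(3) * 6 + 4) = 16/7 + 24 * sqrt(3)/7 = 8.22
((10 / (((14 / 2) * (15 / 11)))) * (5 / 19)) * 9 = 330 / 133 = 2.48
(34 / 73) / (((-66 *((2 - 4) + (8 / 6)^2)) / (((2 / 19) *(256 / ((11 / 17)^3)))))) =64144128 / 20307067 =3.16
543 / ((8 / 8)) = 543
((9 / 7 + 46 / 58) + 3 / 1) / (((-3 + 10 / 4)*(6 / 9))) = -3093 / 203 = -15.24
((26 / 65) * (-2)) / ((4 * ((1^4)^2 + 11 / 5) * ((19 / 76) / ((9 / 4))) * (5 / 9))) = -81 / 80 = -1.01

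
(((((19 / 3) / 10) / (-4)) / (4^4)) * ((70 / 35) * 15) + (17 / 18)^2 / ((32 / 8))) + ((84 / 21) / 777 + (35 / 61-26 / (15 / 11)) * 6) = -725637380857 / 6552161280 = -110.75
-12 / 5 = -2.40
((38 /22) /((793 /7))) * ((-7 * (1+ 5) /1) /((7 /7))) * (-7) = 39102 /8723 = 4.48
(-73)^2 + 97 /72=383785 /72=5330.35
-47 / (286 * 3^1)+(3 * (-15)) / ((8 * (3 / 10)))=-32269 / 1716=-18.80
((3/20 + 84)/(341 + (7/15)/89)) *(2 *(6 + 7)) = 5841693/910484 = 6.42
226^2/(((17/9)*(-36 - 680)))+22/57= -6483551/173451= -37.38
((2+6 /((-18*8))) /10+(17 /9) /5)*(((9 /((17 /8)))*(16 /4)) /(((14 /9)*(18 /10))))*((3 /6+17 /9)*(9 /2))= 37.31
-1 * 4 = -4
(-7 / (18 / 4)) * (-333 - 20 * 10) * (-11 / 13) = -701.56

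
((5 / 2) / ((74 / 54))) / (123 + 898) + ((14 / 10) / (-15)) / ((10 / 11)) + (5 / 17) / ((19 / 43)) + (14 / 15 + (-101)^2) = 46683969674654 / 4575739125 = 10202.50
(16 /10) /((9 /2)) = 16 /45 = 0.36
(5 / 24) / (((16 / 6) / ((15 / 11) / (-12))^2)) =125 / 123904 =0.00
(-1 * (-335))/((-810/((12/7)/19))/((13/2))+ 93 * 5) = -871/2382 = -0.37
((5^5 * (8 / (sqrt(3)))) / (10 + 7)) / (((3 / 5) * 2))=62500 * sqrt(3) / 153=707.54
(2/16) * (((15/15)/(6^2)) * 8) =1/36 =0.03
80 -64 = 16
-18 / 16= -9 / 8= -1.12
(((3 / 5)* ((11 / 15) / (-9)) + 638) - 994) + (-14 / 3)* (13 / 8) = -327269 / 900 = -363.63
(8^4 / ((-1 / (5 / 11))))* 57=-1167360 / 11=-106123.64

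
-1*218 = -218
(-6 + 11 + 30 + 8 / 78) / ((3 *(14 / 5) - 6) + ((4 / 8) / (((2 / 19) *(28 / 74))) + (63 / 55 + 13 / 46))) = 19395992 / 9051705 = 2.14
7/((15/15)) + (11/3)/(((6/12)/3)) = 29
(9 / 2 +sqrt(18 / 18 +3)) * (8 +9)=221 / 2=110.50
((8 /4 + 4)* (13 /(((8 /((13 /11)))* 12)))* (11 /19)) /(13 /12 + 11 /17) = 0.32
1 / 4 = 0.25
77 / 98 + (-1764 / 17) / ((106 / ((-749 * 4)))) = 2933.61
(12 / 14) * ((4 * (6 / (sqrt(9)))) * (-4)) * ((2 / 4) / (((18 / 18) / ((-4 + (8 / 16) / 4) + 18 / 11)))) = 2364 / 77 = 30.70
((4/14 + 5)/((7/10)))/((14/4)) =740/343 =2.16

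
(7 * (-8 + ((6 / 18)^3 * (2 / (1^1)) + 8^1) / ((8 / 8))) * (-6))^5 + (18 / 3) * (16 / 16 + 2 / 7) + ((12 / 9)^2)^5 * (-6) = -390.29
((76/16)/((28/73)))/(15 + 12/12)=1387/1792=0.77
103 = 103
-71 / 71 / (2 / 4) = -2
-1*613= -613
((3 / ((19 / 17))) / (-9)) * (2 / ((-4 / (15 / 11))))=0.20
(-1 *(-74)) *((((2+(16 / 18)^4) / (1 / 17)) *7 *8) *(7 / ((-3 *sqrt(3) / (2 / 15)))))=-16981631296 *sqrt(3) / 885735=-33207.50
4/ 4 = 1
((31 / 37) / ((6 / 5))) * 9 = 465 / 74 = 6.28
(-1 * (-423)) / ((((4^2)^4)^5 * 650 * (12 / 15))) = 423 / 628641426199607170847211520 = 0.00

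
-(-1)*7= 7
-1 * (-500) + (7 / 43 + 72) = 24603 / 43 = 572.16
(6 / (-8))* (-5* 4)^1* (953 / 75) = 953 / 5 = 190.60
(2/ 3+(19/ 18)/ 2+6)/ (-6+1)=-259/ 180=-1.44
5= 5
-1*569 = -569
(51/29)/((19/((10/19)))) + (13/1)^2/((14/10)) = 8849875/73283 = 120.76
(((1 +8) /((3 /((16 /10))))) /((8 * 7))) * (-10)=-6 /7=-0.86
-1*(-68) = 68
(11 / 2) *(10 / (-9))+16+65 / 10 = 295 / 18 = 16.39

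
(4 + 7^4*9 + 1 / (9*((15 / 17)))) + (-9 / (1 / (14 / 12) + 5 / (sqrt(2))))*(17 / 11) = 37007837296 / 1712205-37485*sqrt(2) / 12683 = 21609.96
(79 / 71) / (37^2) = 0.00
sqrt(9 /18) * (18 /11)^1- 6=-6 + 9 * sqrt(2) /11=-4.84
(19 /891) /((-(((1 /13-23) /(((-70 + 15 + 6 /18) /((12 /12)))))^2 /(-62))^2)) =-94311748966242496 /35571960104571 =-2651.29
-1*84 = -84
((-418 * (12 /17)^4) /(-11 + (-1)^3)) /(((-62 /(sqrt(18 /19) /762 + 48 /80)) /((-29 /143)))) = 0.02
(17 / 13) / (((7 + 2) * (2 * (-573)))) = -17 / 134082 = -0.00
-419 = -419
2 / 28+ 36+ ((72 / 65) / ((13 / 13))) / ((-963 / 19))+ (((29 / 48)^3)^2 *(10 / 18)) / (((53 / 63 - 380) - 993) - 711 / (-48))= 367116309986790590909 / 10183657505386659840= 36.05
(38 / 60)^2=361 / 900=0.40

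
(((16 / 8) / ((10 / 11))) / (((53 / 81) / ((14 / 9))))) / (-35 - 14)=-198 / 1855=-0.11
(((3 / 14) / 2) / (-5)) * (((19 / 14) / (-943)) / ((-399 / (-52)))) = 13 / 3234490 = 0.00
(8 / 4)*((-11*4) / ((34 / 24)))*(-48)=50688 / 17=2981.65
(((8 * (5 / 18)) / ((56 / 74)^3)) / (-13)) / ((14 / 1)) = -253265 / 8989344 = -0.03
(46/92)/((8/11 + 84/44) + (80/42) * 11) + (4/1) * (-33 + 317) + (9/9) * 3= 12413053/10898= 1139.02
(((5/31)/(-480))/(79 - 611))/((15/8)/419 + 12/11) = 4609/7993144656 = 0.00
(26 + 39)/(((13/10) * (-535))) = -10/107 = -0.09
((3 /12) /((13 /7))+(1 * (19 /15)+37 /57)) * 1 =10129 /4940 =2.05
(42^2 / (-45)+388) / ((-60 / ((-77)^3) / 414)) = 27468677544 / 25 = 1098747101.76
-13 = -13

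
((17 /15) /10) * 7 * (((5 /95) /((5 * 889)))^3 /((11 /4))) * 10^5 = 1088 /22718621998149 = 0.00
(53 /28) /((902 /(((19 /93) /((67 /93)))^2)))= 19133 /113374184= 0.00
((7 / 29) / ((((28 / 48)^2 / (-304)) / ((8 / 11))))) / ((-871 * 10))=175104 / 9724715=0.02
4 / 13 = 0.31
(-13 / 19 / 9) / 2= -13 / 342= -0.04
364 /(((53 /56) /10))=3846.04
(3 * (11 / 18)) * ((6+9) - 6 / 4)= 99 / 4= 24.75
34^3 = 39304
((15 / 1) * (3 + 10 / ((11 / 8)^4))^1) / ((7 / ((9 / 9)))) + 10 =2298115 / 102487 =22.42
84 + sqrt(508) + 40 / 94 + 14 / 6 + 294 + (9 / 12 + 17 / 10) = 2 *sqrt(127) + 1080649 / 2820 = 405.75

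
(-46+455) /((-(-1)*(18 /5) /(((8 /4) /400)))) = 0.57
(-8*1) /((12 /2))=-4 /3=-1.33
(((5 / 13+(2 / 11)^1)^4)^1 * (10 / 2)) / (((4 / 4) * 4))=215233605 / 1672646404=0.13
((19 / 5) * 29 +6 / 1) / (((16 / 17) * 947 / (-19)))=-187663 / 75760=-2.48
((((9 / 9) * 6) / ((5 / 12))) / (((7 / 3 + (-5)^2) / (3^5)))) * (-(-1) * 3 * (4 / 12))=26244 / 205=128.02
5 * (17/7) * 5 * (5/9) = 2125/63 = 33.73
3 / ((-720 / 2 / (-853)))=853 / 120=7.11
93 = 93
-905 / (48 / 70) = -31675 / 24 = -1319.79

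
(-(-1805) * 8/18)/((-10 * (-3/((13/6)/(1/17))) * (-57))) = -4199/243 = -17.28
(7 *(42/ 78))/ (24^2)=49/ 7488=0.01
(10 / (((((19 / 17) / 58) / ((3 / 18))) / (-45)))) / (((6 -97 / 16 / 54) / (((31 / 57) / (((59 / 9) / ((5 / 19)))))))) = -29710152000 / 2058612247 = -14.43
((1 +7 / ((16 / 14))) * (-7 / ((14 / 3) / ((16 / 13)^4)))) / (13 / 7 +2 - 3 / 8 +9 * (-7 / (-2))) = -13074432 / 18650333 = -0.70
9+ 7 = 16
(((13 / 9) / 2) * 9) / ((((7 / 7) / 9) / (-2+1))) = -117 / 2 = -58.50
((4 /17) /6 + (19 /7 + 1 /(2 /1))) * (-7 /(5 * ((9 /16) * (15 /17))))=-18584 /2025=-9.18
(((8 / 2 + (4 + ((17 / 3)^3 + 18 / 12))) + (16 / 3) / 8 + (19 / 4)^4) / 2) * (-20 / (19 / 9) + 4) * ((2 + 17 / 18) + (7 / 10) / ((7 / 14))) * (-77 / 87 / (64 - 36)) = 270991691971 / 1028298240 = 263.53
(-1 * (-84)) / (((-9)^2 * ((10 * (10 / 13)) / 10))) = 182 / 135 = 1.35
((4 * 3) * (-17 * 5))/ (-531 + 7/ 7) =102/ 53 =1.92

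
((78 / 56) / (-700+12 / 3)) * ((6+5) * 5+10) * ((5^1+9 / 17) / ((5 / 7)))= -7943 / 7888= -1.01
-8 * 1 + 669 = 661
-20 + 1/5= -99/5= -19.80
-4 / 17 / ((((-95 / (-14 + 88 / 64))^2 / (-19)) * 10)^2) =-104060401 / 392768000000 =-0.00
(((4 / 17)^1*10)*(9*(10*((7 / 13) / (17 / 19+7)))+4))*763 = 4022536 / 221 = 18201.52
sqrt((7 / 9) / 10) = sqrt(70) / 30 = 0.28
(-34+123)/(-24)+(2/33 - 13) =-1465/88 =-16.65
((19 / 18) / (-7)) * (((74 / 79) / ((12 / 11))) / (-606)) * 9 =7733 / 4021416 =0.00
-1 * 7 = -7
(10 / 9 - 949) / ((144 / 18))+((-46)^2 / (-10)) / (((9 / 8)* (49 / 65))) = -1298275 / 3528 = -367.99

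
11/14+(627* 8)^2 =25160256.79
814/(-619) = -814/619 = -1.32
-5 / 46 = -0.11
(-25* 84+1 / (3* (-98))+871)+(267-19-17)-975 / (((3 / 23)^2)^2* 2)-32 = -2229596657 / 1323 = -1685258.24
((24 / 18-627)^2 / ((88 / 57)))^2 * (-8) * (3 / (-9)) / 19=235836321062179 / 26136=9023428262.25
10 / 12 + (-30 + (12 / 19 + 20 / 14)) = -21631 / 798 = -27.11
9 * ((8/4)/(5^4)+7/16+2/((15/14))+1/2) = 252663/10000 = 25.27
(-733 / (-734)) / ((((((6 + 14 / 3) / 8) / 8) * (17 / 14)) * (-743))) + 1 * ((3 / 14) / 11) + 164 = 117085298399 / 713878858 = 164.01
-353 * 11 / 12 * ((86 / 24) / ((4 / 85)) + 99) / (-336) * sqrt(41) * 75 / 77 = 10598825 * sqrt(41) / 64512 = 1051.98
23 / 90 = 0.26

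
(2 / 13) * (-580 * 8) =-9280 / 13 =-713.85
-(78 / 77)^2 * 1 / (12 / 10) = -5070 / 5929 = -0.86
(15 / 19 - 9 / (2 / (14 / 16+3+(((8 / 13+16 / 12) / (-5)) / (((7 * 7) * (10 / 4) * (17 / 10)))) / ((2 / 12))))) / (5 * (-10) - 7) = 91065367 / 312741520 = 0.29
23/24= 0.96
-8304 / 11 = -754.91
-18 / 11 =-1.64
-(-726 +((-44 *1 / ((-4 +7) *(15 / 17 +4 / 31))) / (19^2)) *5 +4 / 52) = 419147051 / 577239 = 726.12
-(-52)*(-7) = -364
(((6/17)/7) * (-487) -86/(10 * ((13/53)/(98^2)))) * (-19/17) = 376373.87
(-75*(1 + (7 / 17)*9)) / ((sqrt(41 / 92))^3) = -1104000*sqrt(943) / 28577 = -1186.34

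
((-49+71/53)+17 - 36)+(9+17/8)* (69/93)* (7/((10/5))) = -992931/26288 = -37.77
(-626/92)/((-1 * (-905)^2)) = 313/37675150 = 0.00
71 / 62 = 1.15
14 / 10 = 7 / 5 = 1.40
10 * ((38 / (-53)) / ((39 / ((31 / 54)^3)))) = -2830145 / 81369522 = -0.03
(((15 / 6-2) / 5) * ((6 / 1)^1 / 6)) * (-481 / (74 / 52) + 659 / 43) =-2775 / 86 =-32.27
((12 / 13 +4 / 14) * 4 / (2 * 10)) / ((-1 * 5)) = -22 / 455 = -0.05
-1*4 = -4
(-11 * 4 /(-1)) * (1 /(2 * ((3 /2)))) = 44 /3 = 14.67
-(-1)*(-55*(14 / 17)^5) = -20.83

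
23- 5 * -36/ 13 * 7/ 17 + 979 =222702/ 221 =1007.70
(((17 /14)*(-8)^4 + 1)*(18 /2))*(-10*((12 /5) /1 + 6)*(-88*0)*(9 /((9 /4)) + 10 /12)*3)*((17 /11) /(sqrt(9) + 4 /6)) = 0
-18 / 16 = -9 / 8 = -1.12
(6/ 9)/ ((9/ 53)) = 106/ 27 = 3.93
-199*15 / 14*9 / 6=-8955 / 28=-319.82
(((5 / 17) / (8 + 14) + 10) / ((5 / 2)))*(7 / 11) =5243 / 2057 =2.55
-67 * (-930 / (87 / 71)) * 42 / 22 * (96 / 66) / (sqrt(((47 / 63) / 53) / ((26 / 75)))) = 99097824 * sqrt(1360086) / 164923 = 700754.79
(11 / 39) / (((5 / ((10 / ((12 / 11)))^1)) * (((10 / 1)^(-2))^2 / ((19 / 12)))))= 2873750 / 351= 8187.32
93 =93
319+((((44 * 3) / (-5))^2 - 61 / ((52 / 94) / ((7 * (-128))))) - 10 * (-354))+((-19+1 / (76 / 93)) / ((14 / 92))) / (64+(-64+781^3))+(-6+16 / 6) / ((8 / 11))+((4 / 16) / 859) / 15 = 1566952802885659172447 / 15161231452888950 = 103352.61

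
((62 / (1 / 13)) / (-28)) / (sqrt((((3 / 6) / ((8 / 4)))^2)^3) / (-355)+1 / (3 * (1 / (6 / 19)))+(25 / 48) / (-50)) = -260950560 / 859411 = -303.64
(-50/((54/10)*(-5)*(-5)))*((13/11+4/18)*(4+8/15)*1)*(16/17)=-2.22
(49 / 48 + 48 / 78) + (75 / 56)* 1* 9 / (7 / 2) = 155329 / 30576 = 5.08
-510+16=-494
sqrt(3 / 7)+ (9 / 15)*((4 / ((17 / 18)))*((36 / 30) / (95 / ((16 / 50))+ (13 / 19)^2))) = 3742848 / 364958975+ sqrt(21) / 7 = 0.66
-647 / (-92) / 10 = 647 / 920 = 0.70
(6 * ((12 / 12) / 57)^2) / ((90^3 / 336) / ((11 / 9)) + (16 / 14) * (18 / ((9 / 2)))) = 308 / 296827557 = 0.00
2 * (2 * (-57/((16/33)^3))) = -2048409/1024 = -2000.40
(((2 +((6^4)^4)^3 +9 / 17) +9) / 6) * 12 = 763376762050054946162965178208950944136 / 17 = 44904515414709114480174420000000000000.00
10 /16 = 5 /8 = 0.62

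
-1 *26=-26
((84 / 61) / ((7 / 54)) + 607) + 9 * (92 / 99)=420037 / 671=625.99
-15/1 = -15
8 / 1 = 8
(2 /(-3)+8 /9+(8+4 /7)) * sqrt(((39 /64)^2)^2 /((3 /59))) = 46813 * sqrt(177) /43008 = 14.48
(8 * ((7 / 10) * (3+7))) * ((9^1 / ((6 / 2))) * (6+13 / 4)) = 1554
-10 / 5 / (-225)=0.01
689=689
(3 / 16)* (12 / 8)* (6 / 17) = 27 / 272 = 0.10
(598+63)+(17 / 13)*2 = 8627 / 13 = 663.62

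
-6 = -6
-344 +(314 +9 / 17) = -501 / 17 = -29.47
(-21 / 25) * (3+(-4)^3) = 1281 / 25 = 51.24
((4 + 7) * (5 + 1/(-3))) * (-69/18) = -1771/9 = -196.78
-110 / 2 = -55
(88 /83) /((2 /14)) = 616 /83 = 7.42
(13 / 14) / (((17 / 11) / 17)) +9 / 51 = 2473 / 238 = 10.39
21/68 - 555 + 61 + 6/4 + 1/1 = -33401/68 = -491.19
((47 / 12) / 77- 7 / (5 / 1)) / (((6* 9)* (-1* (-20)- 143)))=6233 / 30686040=0.00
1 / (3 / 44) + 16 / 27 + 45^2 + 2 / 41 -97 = 1943.31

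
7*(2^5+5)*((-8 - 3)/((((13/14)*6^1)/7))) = -139601/39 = -3579.51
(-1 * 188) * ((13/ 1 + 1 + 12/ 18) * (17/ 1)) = -140624/ 3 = -46874.67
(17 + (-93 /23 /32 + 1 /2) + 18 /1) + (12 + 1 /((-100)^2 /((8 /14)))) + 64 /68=2644756253 /54740000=48.31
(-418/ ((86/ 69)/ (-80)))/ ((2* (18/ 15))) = 480700/ 43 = 11179.07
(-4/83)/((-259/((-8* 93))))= -2976/21497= -0.14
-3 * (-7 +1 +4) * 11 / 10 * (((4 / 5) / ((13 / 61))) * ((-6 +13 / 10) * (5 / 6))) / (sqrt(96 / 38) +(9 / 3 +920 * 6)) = -1103132723 / 62786425325 +126148 * sqrt(57) / 188359275975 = -0.02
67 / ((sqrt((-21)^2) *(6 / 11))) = 737 / 126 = 5.85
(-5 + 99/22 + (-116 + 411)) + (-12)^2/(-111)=21697/74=293.20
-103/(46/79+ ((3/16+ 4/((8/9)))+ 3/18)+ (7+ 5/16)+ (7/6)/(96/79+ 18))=-74111796/9216961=-8.04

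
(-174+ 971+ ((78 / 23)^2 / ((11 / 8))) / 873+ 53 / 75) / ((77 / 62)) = 642.32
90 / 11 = 8.18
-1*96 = -96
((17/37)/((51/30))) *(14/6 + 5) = 220/111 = 1.98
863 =863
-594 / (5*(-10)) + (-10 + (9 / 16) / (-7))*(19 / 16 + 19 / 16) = -270163 / 22400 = -12.06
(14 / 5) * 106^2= 157304 / 5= 31460.80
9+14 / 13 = 131 / 13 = 10.08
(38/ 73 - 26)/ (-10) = 186/ 73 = 2.55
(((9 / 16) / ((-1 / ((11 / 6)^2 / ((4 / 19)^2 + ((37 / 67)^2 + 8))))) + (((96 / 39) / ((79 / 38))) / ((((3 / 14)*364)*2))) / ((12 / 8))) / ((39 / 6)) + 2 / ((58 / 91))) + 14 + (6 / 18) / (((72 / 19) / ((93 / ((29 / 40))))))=556774724632465541 / 19613447464796640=28.39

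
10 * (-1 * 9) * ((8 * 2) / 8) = -180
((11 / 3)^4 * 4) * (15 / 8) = 1355.65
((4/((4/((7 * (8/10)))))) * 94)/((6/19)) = 25004/15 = 1666.93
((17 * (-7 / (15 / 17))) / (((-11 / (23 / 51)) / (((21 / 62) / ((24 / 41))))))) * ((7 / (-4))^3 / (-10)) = 269433017 / 157132800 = 1.71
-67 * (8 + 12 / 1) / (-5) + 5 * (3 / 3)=273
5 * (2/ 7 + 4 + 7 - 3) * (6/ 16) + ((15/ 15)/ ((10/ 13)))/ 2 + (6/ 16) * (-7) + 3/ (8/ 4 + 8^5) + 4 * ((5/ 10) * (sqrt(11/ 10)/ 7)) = sqrt(110)/ 35 + 12442853/ 917560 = 13.86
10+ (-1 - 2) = 7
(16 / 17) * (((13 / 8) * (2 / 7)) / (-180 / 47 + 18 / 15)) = -6110 / 36771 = -0.17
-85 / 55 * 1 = -17 / 11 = -1.55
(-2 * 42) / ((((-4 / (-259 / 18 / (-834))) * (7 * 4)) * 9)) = 259 / 180144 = 0.00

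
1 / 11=0.09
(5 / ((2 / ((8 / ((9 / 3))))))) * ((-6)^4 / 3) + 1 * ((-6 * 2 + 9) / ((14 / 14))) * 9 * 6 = 2718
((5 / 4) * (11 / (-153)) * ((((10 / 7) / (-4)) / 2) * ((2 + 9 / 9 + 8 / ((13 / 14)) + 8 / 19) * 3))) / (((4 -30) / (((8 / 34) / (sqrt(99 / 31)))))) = -24775 * sqrt(341) / 155900472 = -0.00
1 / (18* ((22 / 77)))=7 / 36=0.19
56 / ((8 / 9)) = 63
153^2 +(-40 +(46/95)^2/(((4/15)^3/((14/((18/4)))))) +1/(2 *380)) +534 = 345714789/14440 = 23941.47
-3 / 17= -0.18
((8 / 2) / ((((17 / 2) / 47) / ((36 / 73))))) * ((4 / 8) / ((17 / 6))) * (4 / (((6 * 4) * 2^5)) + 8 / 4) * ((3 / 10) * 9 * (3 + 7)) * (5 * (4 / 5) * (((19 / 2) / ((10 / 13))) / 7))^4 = 467610904014111 / 1809067750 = 258481.70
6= 6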